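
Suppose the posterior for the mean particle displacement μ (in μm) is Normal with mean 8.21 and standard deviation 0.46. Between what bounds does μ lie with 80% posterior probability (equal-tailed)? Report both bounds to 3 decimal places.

The posterior is symmetric, so the 80% equal-tailed interval is μ = 8.21 ± z·0.46 with z = 1.282.
Half-width: 1.282 × 0.46 = 0.590.
8.21 − 0.590 = 7.620; 8.21 + 0.590 = 8.800.

[7.620, 8.800]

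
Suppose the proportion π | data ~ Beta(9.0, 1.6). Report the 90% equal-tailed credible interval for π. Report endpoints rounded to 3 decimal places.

Posterior: Beta(9.0, 1.6).
Equal-tailed 90% interval: the 0.05 and 0.95 quantiles of Beta(9.0, 1.6).
Posterior mean ≈ 0.849, SD ≈ 0.105; a Normal approximation gives roughly [0.676, 1.022].
Exact: F⁻¹(0.05) = 0.644; F⁻¹(0.95) = 0.978.

[0.644, 0.978]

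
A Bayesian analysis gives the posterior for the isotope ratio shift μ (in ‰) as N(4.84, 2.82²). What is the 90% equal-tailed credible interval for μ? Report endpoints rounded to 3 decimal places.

The posterior is symmetric, so the 90% equal-tailed interval is μ = 4.84 ± z·2.82 with z = 1.645.
Half-width: 1.645 × 2.82 = 4.638.
4.84 − 4.638 = 0.202; 4.84 + 4.638 = 9.478.

[0.202, 9.478]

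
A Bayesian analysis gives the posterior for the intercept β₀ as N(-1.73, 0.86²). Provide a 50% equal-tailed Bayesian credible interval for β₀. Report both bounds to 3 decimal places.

[-2.310, -1.150]

The posterior is symmetric, so the 50% equal-tailed interval is β₀ = -1.73 ± z·0.86 with z = 0.674.
Half-width: 0.674 × 0.86 = 0.580.
-1.73 − 0.580 = -2.310; -1.73 + 0.580 = -1.150.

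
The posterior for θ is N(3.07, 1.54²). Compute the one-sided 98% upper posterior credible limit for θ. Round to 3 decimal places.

Need U with P(θ ≤ U) = 0.98: U = 3.07 + z_{0.02}·1.54.
z = 2.054; U = 3.07 + 2.054 × 1.54 = 6.233.

6.233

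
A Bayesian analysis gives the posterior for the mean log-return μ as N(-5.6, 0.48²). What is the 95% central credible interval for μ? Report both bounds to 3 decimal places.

The posterior is symmetric, so the 95% equal-tailed interval is μ = -5.6 ± z·0.48 with z = 1.960.
Half-width: 1.960 × 0.48 = 0.941.
-5.6 − 0.941 = -6.541; -5.6 + 0.941 = -4.659.

[-6.541, -4.659]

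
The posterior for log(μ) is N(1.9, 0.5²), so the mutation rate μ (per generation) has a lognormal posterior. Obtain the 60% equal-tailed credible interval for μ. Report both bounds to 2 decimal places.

[4.39, 10.18]

On the log scale the 60% interval is 1.9 ± 0.842 × 0.5 = [1.4792, 2.3208].
Exponentiate: [e^1.4792, e^2.3208] = [4.39, 10.18].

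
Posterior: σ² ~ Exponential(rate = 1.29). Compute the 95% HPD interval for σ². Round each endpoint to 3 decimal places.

[0.000, 2.322]

The exponential density is strictly decreasing on [0, ∞), so the HPD interval is anchored at 0: [0, q] with P(σ² ≤ q) = 0.95.
q = −ln(1 − 0.95) / 1.29 = 2.9957 / 1.29 = 2.322.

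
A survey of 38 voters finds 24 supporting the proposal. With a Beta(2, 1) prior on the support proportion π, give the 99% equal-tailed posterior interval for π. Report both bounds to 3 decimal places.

Posterior: Beta(2+24, 1+14) = Beta(26, 15).
Equal-tailed 99% interval: the 0.005 and 0.995 quantiles of Beta(26, 15).
Posterior mean ≈ 0.634, SD ≈ 0.074; a Normal approximation gives roughly [0.443, 0.826].
Exact: F⁻¹(0.005) = 0.435; F⁻¹(0.995) = 0.809.

[0.435, 0.809]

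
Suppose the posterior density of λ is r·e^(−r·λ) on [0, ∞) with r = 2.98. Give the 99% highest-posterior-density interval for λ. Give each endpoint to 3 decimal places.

[0.000, 1.545]

The exponential density is strictly decreasing on [0, ∞), so the HPD interval is anchored at 0: [0, q] with P(λ ≤ q) = 0.99.
q = −ln(1 − 0.99) / 2.98 = 4.6052 / 2.98 = 1.545.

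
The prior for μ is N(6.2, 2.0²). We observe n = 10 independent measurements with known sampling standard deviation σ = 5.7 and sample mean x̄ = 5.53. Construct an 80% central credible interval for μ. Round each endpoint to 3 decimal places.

Posterior precision = 1/2.0² + 10/5.7² = 0.2500 + 0.3078 = 0.5578, so posterior SD = 1.3390.
Posterior mean = (6.2/2.0² + 10·5.53/5.7²) / 0.5578 = 5.8303.
Interval: 5.8303 ± 1.282 × 1.3390 → [4.114, 7.546].

[4.114, 7.546]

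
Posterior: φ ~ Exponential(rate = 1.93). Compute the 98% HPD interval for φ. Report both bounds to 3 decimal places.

The exponential density is strictly decreasing on [0, ∞), so the HPD interval is anchored at 0: [0, q] with P(φ ≤ q) = 0.98.
q = −ln(1 − 0.98) / 1.93 = 3.9120 / 1.93 = 2.027.

[0.000, 2.027]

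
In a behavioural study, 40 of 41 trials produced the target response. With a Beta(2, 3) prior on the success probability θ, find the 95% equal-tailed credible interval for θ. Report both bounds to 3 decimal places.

[0.817, 0.975]

Posterior: Beta(2+40, 3+1) = Beta(42, 4).
Equal-tailed 95% interval: the 0.025 and 0.975 quantiles of Beta(42, 4).
Posterior mean ≈ 0.913, SD ≈ 0.041; a Normal approximation gives roughly [0.832, 0.994].
Exact: F⁻¹(0.025) = 0.817; F⁻¹(0.975) = 0.975.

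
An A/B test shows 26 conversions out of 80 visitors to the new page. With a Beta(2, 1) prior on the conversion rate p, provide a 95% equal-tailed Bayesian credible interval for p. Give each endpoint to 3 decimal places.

[0.240, 0.442]

Posterior: Beta(2+26, 1+54) = Beta(28, 55).
Equal-tailed 95% interval: the 0.025 and 0.975 quantiles of Beta(28, 55).
Posterior mean ≈ 0.337, SD ≈ 0.052; a Normal approximation gives roughly [0.236, 0.438].
Exact: F⁻¹(0.025) = 0.240; F⁻¹(0.975) = 0.442.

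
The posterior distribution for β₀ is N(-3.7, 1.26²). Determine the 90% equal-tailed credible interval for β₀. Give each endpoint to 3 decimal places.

[-5.773, -1.627]

The posterior is symmetric, so the 90% equal-tailed interval is β₀ = -3.7 ± z·1.26 with z = 1.645.
Half-width: 1.645 × 1.26 = 2.073.
-3.7 − 2.073 = -5.773; -3.7 + 2.073 = -1.627.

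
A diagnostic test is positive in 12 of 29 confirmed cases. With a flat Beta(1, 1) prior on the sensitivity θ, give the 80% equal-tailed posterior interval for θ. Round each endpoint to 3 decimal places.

[0.308, 0.533]

Posterior: Beta(1+12, 1+17) = Beta(13, 18).
Equal-tailed 80% interval: the 0.1 and 0.9 quantiles of Beta(13, 18).
Posterior mean ≈ 0.419, SD ≈ 0.087; a Normal approximation gives roughly [0.308, 0.531].
Exact: F⁻¹(0.1) = 0.308; F⁻¹(0.9) = 0.533.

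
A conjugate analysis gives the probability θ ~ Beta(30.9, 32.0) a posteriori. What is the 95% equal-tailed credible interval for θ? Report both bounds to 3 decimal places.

[0.369, 0.614]

Posterior: Beta(30.9, 32.0).
Equal-tailed 95% interval: the 0.025 and 0.975 quantiles of Beta(30.9, 32.0).
Posterior mean ≈ 0.491, SD ≈ 0.063; a Normal approximation gives roughly [0.369, 0.614].
Exact: F⁻¹(0.025) = 0.369; F⁻¹(0.975) = 0.614.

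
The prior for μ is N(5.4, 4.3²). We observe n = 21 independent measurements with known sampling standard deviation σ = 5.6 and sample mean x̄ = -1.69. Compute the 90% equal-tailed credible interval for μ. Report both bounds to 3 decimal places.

[-3.094, 0.773]

Posterior precision = 1/4.3² + 21/5.6² = 0.0541 + 0.6696 = 0.7237, so posterior SD = 1.1755.
Posterior mean = (5.4/4.3² + 21·-1.69/5.6²) / 0.7237 = -1.1602.
Interval: -1.1602 ± 1.645 × 1.1755 → [-3.094, 0.773].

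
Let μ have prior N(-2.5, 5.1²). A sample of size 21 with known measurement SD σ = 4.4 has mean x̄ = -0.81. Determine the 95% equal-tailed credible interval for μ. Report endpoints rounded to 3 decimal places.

Posterior precision = 1/5.1² + 21/4.4² = 0.0384 + 1.0847 = 1.1232, so posterior SD = 0.9436.
Posterior mean = (-2.5/5.1² + 21·-0.81/4.4²) / 1.1232 = -0.8679.
Interval: -0.8679 ± 1.960 × 0.9436 → [-2.717, 0.982].

[-2.717, 0.982]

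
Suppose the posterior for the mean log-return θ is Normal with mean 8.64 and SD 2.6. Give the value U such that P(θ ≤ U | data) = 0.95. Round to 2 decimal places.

Need U with P(θ ≤ U) = 0.95: U = 8.64 + z_{0.05}·2.6.
z = 1.645; U = 8.64 + 1.645 × 2.6 = 12.92.

12.92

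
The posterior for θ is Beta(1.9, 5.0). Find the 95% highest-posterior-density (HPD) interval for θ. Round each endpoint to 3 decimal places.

The posterior is unimodal and skewed, so the HPD interval has equal density at both endpoints and is the shortest 95% interval.
Solving f(0.013) = f(0.579) with F(0.579) − F(0.013) = 0.95 gives [0.013, 0.579].
For comparison, the equal-tailed interval is [0.038, 0.632]; the HPD is narrower and shifted toward the mode.

[0.013, 0.579]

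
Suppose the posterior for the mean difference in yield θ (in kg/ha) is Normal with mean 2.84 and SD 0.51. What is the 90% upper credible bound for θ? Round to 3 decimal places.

Need U with P(θ ≤ U) = 0.90: U = 2.84 + z_{0.1}·0.51.
z = 1.282; U = 2.84 + 1.282 × 0.51 = 3.494.

3.494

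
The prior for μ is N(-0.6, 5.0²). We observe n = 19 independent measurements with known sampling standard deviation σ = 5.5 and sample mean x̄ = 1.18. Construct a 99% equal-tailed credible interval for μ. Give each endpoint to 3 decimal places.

Posterior precision = 1/5.0² + 19/5.5² = 0.0400 + 0.6281 = 0.6681, so posterior SD = 1.2234.
Posterior mean = (-0.6/5.0² + 19·1.18/5.5²) / 0.6681 = 1.0734.
Interval: 1.0734 ± 2.576 × 1.2234 → [-2.078, 4.225].

[-2.078, 4.225]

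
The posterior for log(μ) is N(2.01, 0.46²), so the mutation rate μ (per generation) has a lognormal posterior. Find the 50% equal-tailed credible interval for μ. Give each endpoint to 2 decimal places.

[5.47, 10.18]

On the log scale the 50% interval is 2.01 ± 0.674 × 0.46 = [1.6997, 2.3203].
Exponentiate: [e^1.6997, e^2.3203] = [5.47, 10.18].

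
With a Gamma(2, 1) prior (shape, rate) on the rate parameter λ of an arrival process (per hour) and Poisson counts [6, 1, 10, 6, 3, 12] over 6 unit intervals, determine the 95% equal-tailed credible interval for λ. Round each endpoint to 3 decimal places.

[4.082, 7.616]

Posterior: Gamma(2+38, 1+6) = Gamma(40, 7) (shape, rate).
Equal-tailed 95% interval: Gamma(40, 7) quantiles at 0.025 and 0.975.
Posterior mean ≈ 5.714, SD ≈ 0.904; a Normal approximation gives roughly [3.943, 7.485].
Exact: lower = 4.082; upper = 7.616.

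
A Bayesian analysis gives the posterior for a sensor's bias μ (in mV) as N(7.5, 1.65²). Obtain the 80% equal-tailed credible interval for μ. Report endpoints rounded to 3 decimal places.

The posterior is symmetric, so the 80% equal-tailed interval is μ = 7.5 ± z·1.65 with z = 1.282.
Half-width: 1.282 × 1.65 = 2.115.
7.5 − 2.115 = 5.385; 7.5 + 2.115 = 9.615.

[5.385, 9.615]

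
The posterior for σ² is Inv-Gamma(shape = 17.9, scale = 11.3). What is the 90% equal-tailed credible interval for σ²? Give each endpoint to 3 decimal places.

Inverse-Gamma(17.9, 11.3) quantiles: F⁻¹(0.05) and F⁻¹(0.95).
Equivalently, 1/σ² ~ Gamma(17.9, rate = 11.3); invert its 0.95 and 0.05 quantiles.
Posterior mean ≈ 0.669, SD ≈ 0.168; a Normal approximation gives roughly [0.393, 0.944].
Exact: lower = 0.445; upper = 0.978.

[0.445, 0.978]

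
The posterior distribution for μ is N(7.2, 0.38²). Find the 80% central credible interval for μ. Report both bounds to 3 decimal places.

[6.713, 7.687]

The posterior is symmetric, so the 80% equal-tailed interval is μ = 7.2 ± z·0.38 with z = 1.282.
Half-width: 1.282 × 0.38 = 0.487.
7.2 − 0.487 = 6.713; 7.2 + 0.487 = 7.687.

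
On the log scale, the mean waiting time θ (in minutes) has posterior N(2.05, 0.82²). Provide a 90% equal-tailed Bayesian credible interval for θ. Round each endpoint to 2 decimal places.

[2.02, 29.93]

On the log scale the 90% interval is 2.05 ± 1.645 × 0.82 = [0.7012, 3.3988].
Exponentiate: [e^0.7012, e^3.3988] = [2.02, 29.93].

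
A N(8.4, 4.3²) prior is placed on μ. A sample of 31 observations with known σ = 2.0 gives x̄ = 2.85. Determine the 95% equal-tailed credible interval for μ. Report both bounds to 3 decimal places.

[2.187, 3.590]

Posterior precision = 1/4.3² + 31/2.0² = 0.0541 + 7.7500 = 7.8041, so posterior SD = 0.3580.
Posterior mean = (8.4/4.3² + 31·2.85/2.0²) / 7.8041 = 2.8885.
Interval: 2.8885 ± 1.960 × 0.3580 → [2.187, 3.590].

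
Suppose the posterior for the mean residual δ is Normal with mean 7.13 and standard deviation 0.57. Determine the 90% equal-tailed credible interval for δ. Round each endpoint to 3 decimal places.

[6.192, 8.068]

The posterior is symmetric, so the 90% equal-tailed interval is δ = 7.13 ± z·0.57 with z = 1.645.
Half-width: 1.645 × 0.57 = 0.938.
7.13 − 0.938 = 6.192; 7.13 + 0.938 = 8.068.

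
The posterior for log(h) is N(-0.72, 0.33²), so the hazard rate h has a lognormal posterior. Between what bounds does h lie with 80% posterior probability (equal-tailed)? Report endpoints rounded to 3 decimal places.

On the log scale the 80% interval is -0.72 ± 1.282 × 0.33 = [-1.1429, -0.2971].
Exponentiate: [e^-1.1429, e^-0.2971] = [0.319, 0.743].

[0.319, 0.743]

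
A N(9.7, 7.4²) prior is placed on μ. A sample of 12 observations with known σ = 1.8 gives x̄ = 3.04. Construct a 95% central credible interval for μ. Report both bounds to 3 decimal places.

[2.057, 4.089]

Posterior precision = 1/7.4² + 12/1.8² = 0.0183 + 3.7037 = 3.7220, so posterior SD = 0.5183.
Posterior mean = (9.7/7.4² + 12·3.04/1.8²) / 3.7220 = 3.0727.
Interval: 3.0727 ± 1.960 × 0.5183 → [2.057, 4.089].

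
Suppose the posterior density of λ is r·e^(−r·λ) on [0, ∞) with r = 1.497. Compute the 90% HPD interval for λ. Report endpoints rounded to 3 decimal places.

The exponential density is strictly decreasing on [0, ∞), so the HPD interval is anchored at 0: [0, q] with P(λ ≤ q) = 0.90.
q = −ln(1 − 0.90) / 1.497 = 2.3026 / 1.497 = 1.538.

[0.000, 1.538]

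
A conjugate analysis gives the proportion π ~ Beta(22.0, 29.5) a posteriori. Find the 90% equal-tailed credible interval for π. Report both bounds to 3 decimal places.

[0.316, 0.541]

Posterior: Beta(22.0, 29.5).
Equal-tailed 90% interval: the 0.05 and 0.95 quantiles of Beta(22.0, 29.5).
Posterior mean ≈ 0.427, SD ≈ 0.068; a Normal approximation gives roughly [0.315, 0.539].
Exact: F⁻¹(0.05) = 0.316; F⁻¹(0.95) = 0.541.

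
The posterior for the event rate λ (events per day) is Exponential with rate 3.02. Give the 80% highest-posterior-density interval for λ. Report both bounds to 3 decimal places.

[0.000, 0.533]

The exponential density is strictly decreasing on [0, ∞), so the HPD interval is anchored at 0: [0, q] with P(λ ≤ q) = 0.80.
q = −ln(1 − 0.80) / 3.02 = 1.6094 / 3.02 = 0.533.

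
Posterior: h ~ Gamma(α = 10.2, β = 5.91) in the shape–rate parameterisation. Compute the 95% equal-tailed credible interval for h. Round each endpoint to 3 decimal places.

[0.835, 2.935]

Posterior: Gamma(shape 10.2, rate 5.91).
Equal-tailed 95% interval: Gamma(10.2, 5.91) quantiles at 0.025 and 0.975.
Posterior mean ≈ 1.726, SD ≈ 0.540; a Normal approximation gives roughly [0.667, 2.785].
Exact: lower = 0.835; upper = 2.935.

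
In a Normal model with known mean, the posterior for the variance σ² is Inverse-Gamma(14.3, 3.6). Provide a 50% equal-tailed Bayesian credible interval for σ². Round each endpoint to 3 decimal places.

Inverse-Gamma(14.3, 3.6) quantiles: F⁻¹(0.25) and F⁻¹(0.75).
Equivalently, 1/σ² ~ Gamma(14.3, rate = 3.6); invert its 0.75 and 0.25 quantiles.
Posterior mean ≈ 0.271, SD ≈ 0.077; a Normal approximation gives roughly [0.219, 0.323].
Exact: lower = 0.216; upper = 0.310.

[0.216, 0.310]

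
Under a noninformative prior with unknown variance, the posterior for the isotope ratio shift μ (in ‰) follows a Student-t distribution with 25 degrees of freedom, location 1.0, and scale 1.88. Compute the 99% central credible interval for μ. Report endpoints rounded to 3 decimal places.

The t_25 distribution is symmetric; the 99% interval is 1.0 ± t·1.88 with t_{0.995,25} = 2.787.
Half-width: 2.787 × 1.88 = 5.240.
1.0 − 5.240 = -4.240; 1.0 + 5.240 = 6.240.

[-4.240, 6.240]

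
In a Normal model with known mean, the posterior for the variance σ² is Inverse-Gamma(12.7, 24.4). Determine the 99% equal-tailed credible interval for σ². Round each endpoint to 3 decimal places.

[1.028, 4.529]

Inverse-Gamma(12.7, 24.4) quantiles: F⁻¹(0.005) and F⁻¹(0.995).
Equivalently, 1/σ² ~ Gamma(12.7, rate = 24.4); invert its 0.995 and 0.005 quantiles.
Posterior mean ≈ 2.085, SD ≈ 0.638; a Normal approximation gives roughly [0.443, 3.728].
Exact: lower = 1.028; upper = 4.529.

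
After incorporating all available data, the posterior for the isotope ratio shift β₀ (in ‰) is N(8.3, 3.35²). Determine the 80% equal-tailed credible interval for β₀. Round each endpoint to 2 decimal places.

The posterior is symmetric, so the 80% equal-tailed interval is β₀ = 8.3 ± z·3.35 with z = 1.282.
Half-width: 1.282 × 3.35 = 4.29.
8.3 − 4.29 = 4.01; 8.3 + 4.29 = 12.59.

[4.01, 12.59]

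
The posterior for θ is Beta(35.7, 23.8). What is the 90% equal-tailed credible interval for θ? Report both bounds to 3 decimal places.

[0.494, 0.702]

Posterior: Beta(35.7, 23.8).
Equal-tailed 90% interval: the 0.05 and 0.95 quantiles of Beta(35.7, 23.8).
Posterior mean ≈ 0.600, SD ≈ 0.063; a Normal approximation gives roughly [0.496, 0.704].
Exact: F⁻¹(0.05) = 0.494; F⁻¹(0.95) = 0.702.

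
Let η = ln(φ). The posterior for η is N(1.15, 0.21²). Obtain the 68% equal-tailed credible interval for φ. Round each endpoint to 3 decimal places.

On the log scale the 68% interval is 1.15 ± 0.994 × 0.21 = [0.9412, 1.3588].
Exponentiate: [e^0.9412, e^1.3588] = [2.563, 3.892].

[2.563, 3.892]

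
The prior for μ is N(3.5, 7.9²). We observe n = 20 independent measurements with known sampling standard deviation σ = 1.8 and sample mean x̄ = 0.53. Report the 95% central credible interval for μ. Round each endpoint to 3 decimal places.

[-0.250, 1.326]

Posterior precision = 1/7.9² + 20/1.8² = 0.0160 + 6.1728 = 6.1889, so posterior SD = 0.4020.
Posterior mean = (3.5/7.9² + 20·0.53/1.8²) / 6.1889 = 0.5377.
Interval: 0.5377 ± 1.960 × 0.4020 → [-0.250, 1.326].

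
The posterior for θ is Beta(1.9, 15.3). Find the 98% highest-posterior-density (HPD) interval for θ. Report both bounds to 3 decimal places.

[0.001, 0.303]

The posterior is unimodal and skewed, so the HPD interval has equal density at both endpoints and is the shortest 98% interval.
Solving f(0.001) = f(0.303) with F(0.303) − F(0.001) = 0.98 gives [0.001, 0.303].
For comparison, the equal-tailed interval is [0.008, 0.336]; the HPD is narrower and shifted toward the mode.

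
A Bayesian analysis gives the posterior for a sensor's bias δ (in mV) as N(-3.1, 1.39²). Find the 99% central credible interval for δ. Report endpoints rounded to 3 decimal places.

[-6.680, 0.480]

The posterior is symmetric, so the 99% equal-tailed interval is δ = -3.1 ± z·1.39 with z = 2.576.
Half-width: 2.576 × 1.39 = 3.580.
-3.1 − 3.580 = -6.680; -3.1 + 3.580 = 0.480.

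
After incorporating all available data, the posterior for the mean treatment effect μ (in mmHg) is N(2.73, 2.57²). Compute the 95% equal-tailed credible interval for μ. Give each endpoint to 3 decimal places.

[-2.307, 7.767]

The posterior is symmetric, so the 95% equal-tailed interval is μ = 2.73 ± z·2.57 with z = 1.960.
Half-width: 1.960 × 2.57 = 5.037.
2.73 − 5.037 = -2.307; 2.73 + 5.037 = 7.767.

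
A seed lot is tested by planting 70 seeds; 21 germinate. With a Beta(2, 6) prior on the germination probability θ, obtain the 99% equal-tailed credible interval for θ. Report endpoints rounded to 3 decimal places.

[0.174, 0.435]

Posterior: Beta(2+21, 6+49) = Beta(23, 55).
Equal-tailed 99% interval: the 0.005 and 0.995 quantiles of Beta(23, 55).
Posterior mean ≈ 0.295, SD ≈ 0.051; a Normal approximation gives roughly [0.163, 0.427].
Exact: F⁻¹(0.005) = 0.174; F⁻¹(0.995) = 0.435.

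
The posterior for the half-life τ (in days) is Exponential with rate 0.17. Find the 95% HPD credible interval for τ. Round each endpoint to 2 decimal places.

The exponential density is strictly decreasing on [0, ∞), so the HPD interval is anchored at 0: [0, q] with P(τ ≤ q) = 0.95.
q = −ln(1 − 0.95) / 0.17 = 2.9957 / 0.17 = 17.62.

[0.00, 17.62]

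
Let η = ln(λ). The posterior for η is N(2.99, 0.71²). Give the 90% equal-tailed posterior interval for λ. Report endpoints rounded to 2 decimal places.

On the log scale the 90% interval is 2.99 ± 1.645 × 0.71 = [1.8222, 4.1578].
Exponentiate: [e^1.8222, e^4.1578] = [6.19, 63.93].

[6.19, 63.93]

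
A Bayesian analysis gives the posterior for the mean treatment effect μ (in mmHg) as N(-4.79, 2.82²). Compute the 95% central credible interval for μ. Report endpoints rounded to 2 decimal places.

[-10.32, 0.74]

The posterior is symmetric, so the 95% equal-tailed interval is μ = -4.79 ± z·2.82 with z = 1.960.
Half-width: 1.960 × 2.82 = 5.53.
-4.79 − 5.53 = -10.32; -4.79 + 5.53 = 0.74.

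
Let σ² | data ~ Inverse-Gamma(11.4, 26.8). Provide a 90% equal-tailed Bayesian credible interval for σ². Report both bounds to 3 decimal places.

[1.535, 4.142]

Inverse-Gamma(11.4, 26.8) quantiles: F⁻¹(0.05) and F⁻¹(0.95).
Equivalently, 1/σ² ~ Gamma(11.4, rate = 26.8); invert its 0.95 and 0.05 quantiles.
Posterior mean ≈ 2.577, SD ≈ 0.840; a Normal approximation gives roughly [1.194, 3.959].
Exact: lower = 1.535; upper = 4.142.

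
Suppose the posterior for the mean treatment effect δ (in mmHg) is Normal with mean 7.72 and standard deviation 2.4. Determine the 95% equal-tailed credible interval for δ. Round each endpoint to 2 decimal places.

[3.02, 12.42]

The posterior is symmetric, so the 95% equal-tailed interval is δ = 7.72 ± z·2.4 with z = 1.960.
Half-width: 1.960 × 2.4 = 4.70.
7.72 − 4.70 = 3.02; 7.72 + 4.70 = 12.42.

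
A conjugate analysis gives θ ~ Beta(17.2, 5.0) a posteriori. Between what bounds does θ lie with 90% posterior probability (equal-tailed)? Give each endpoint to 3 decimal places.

[0.619, 0.902]

Posterior: Beta(17.2, 5.0).
Equal-tailed 90% interval: the 0.05 and 0.95 quantiles of Beta(17.2, 5.0).
Posterior mean ≈ 0.775, SD ≈ 0.087; a Normal approximation gives roughly [0.632, 0.917].
Exact: F⁻¹(0.05) = 0.619; F⁻¹(0.95) = 0.902.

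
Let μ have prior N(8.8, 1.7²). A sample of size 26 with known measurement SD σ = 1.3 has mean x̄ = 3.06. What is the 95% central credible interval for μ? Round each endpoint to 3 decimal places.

Posterior precision = 1/1.7² + 26/1.3² = 0.3460 + 15.3846 = 15.7306, so posterior SD = 0.2521.
Posterior mean = (8.8/1.7² + 26·3.06/1.3²) / 15.7306 = 3.1863.
Interval: 3.1863 ± 1.960 × 0.2521 → [2.692, 3.680].

[2.692, 3.680]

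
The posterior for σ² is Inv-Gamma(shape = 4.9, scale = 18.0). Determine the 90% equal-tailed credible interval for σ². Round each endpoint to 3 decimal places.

Inverse-Gamma(4.9, 18.0) quantiles: F⁻¹(0.05) and F⁻¹(0.95).
Equivalently, 1/σ² ~ Gamma(4.9, rate = 18.0); invert its 0.95 and 0.05 quantiles.
Posterior mean ≈ 4.615, SD ≈ 2.710; a Normal approximation gives roughly [0.157, 9.073].
Exact: lower = 1.997; upper = 9.435.

[1.997, 9.435]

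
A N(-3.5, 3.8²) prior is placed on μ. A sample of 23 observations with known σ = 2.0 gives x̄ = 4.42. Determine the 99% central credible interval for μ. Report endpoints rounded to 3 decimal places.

Posterior precision = 1/3.8² + 23/2.0² = 0.0693 + 5.7500 = 5.8193, so posterior SD = 0.4145.
Posterior mean = (-3.5/3.8² + 23·4.42/2.0²) / 5.8193 = 4.3257.
Interval: 4.3257 ± 2.576 × 0.4145 → [3.258, 5.394].

[3.258, 5.394]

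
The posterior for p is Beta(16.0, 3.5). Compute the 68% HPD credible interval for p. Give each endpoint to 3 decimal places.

[0.764, 0.925]

The posterior is unimodal and skewed, so the HPD interval has equal density at both endpoints and is the shortest 68% interval.
Solving f(0.764) = f(0.925) with F(0.925) − F(0.764) = 0.68 gives [0.764, 0.925].
For comparison, the equal-tailed interval is [0.736, 0.905]; the HPD is narrower and shifted toward the mode.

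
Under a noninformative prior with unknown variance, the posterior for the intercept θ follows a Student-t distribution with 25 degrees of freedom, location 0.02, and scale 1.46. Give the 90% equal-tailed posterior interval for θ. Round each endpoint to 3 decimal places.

[-2.474, 2.514]

The t_25 distribution is symmetric; the 90% interval is 0.02 ± t·1.46 with t_{0.95,25} = 1.708.
Half-width: 1.708 × 1.46 = 2.494.
0.02 − 2.494 = -2.474; 0.02 + 2.494 = 2.514.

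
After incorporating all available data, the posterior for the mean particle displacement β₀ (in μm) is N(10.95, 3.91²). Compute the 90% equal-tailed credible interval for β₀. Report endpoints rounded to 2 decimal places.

The posterior is symmetric, so the 90% equal-tailed interval is β₀ = 10.95 ± z·3.91 with z = 1.645.
Half-width: 1.645 × 3.91 = 6.43.
10.95 − 6.43 = 4.52; 10.95 + 6.43 = 17.38.

[4.52, 17.38]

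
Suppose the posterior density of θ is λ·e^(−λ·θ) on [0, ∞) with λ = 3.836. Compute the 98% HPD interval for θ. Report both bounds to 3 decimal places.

The exponential density is strictly decreasing on [0, ∞), so the HPD interval is anchored at 0: [0, q] with P(θ ≤ q) = 0.98.
q = −ln(1 − 0.98) / 3.836 = 3.9120 / 3.836 = 1.020.

[0.000, 1.020]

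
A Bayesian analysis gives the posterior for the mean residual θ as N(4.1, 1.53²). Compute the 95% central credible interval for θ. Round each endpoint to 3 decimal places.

The posterior is symmetric, so the 95% equal-tailed interval is θ = 4.1 ± z·1.53 with z = 1.960.
Half-width: 1.960 × 1.53 = 2.999.
4.1 − 2.999 = 1.101; 4.1 + 2.999 = 7.099.

[1.101, 7.099]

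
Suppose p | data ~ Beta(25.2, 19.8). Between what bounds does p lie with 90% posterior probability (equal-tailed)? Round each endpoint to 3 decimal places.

[0.438, 0.679]

Posterior: Beta(25.2, 19.8).
Equal-tailed 90% interval: the 0.05 and 0.95 quantiles of Beta(25.2, 19.8).
Posterior mean ≈ 0.560, SD ≈ 0.073; a Normal approximation gives roughly [0.440, 0.680].
Exact: F⁻¹(0.05) = 0.438; F⁻¹(0.95) = 0.679.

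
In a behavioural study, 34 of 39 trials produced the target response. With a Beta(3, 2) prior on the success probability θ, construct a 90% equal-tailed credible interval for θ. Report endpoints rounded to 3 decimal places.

Posterior: Beta(3+34, 2+5) = Beta(37, 7).
Equal-tailed 90% interval: the 0.05 and 0.95 quantiles of Beta(37, 7).
Posterior mean ≈ 0.841, SD ≈ 0.055; a Normal approximation gives roughly [0.751, 0.931].
Exact: F⁻¹(0.05) = 0.743; F⁻¹(0.95) = 0.921.

[0.743, 0.921]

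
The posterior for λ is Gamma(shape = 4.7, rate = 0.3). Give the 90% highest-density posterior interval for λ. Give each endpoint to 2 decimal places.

The posterior is unimodal and skewed, so the HPD interval has equal density at both endpoints and is the shortest 90% interval.
Solving f(4.44) = f(26.46) with F(26.46) − F(4.44) = 0.90 gives [4.44, 26.46].
For comparison, the equal-tailed interval is [5.95, 29.13]; the HPD is narrower and shifted toward the mode.

[4.44, 26.46]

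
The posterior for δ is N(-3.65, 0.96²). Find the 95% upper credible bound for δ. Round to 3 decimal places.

Need U with P(δ ≤ U) = 0.95: U = -3.65 + z_{0.05}·0.96.
z = 1.645; U = -3.65 + 1.645 × 0.96 = -2.071.

-2.071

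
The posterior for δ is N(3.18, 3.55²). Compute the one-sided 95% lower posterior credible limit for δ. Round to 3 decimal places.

Need L with P(δ ≥ L) = 0.95: L = 3.18 − z_{0.05}·3.55.
z = 1.645; L = 3.18 − 1.645 × 3.55 = -2.659.

-2.659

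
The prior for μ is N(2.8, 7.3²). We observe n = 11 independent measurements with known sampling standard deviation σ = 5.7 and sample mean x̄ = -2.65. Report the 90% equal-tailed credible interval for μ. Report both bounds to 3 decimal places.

Posterior precision = 1/7.3² + 11/5.7² = 0.0188 + 0.3386 = 0.3573, so posterior SD = 1.6729.
Posterior mean = (2.8/7.3² + 11·-2.65/5.7²) / 0.3573 = -2.3638.
Interval: -2.3638 ± 1.645 × 1.6729 → [-5.115, 0.388].

[-5.115, 0.388]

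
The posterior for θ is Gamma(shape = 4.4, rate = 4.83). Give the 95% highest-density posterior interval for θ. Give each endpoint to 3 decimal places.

[0.187, 1.770]

The posterior is unimodal and skewed, so the HPD interval has equal density at both endpoints and is the shortest 95% interval.
Solving f(0.187) = f(1.770) with F(1.770) − F(0.187) = 0.95 gives [0.187, 1.770].
For comparison, the equal-tailed interval is [0.269, 1.939]; the HPD is narrower and shifted toward the mode.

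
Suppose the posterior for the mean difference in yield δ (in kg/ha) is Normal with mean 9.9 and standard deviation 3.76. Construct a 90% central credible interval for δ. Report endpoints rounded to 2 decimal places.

The posterior is symmetric, so the 90% equal-tailed interval is δ = 9.9 ± z·3.76 with z = 1.645.
Half-width: 1.645 × 3.76 = 6.18.
9.9 − 6.18 = 3.72; 9.9 + 6.18 = 16.08.

[3.72, 16.08]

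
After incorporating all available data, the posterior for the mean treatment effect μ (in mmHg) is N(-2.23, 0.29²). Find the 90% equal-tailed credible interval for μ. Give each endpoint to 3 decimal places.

The posterior is symmetric, so the 90% equal-tailed interval is μ = -2.23 ± z·0.29 with z = 1.645.
Half-width: 1.645 × 0.29 = 0.477.
-2.23 − 0.477 = -2.707; -2.23 + 0.477 = -1.753.

[-2.707, -1.753]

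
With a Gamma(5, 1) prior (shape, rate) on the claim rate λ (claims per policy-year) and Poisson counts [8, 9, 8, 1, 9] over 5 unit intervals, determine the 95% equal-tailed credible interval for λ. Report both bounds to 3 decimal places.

Posterior: Gamma(5+35, 1+5) = Gamma(40, 6) (shape, rate).
Equal-tailed 95% interval: Gamma(40, 6) quantiles at 0.025 and 0.975.
Posterior mean ≈ 6.667, SD ≈ 1.054; a Normal approximation gives roughly [4.601, 8.733].
Exact: lower = 4.763; upper = 8.886.

[4.763, 8.886]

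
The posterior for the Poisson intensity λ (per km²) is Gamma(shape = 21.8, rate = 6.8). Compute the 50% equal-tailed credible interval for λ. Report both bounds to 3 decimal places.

[2.720, 3.639]

Posterior: Gamma(shape 21.8, rate 6.8).
Equal-tailed 50% interval: Gamma(21.8, 6.8) quantiles at 0.25 and 0.75.
Posterior mean ≈ 3.206, SD ≈ 0.687; a Normal approximation gives roughly [2.743, 3.669].
Exact: lower = 2.720; upper = 3.639.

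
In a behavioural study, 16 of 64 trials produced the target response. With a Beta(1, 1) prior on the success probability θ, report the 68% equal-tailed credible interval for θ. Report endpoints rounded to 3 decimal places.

Posterior: Beta(1+16, 1+48) = Beta(17, 49).
Equal-tailed 68% interval: the 0.16 and 0.84 quantiles of Beta(17, 49).
Posterior mean ≈ 0.258, SD ≈ 0.053; a Normal approximation gives roughly [0.204, 0.311].
Exact: F⁻¹(0.16) = 0.204; F⁻¹(0.84) = 0.311.

[0.204, 0.311]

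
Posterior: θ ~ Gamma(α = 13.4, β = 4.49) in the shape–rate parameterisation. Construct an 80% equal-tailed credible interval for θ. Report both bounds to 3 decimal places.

[1.999, 4.065]

Posterior: Gamma(shape 13.4, rate 4.49).
Equal-tailed 80% interval: Gamma(13.4, 4.49) quantiles at 0.1 and 0.9.
Posterior mean ≈ 2.984, SD ≈ 0.815; a Normal approximation gives roughly [1.940, 4.029].
Exact: lower = 1.999; upper = 4.065.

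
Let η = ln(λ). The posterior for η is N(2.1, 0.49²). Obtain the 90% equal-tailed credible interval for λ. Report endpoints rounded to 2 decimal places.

On the log scale the 90% interval is 2.1 ± 1.645 × 0.49 = [1.2940, 2.9060].
Exponentiate: [e^1.2940, e^2.9060] = [3.65, 18.28].

[3.65, 18.28]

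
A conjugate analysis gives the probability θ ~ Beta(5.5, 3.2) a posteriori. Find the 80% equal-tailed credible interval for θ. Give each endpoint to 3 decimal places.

Posterior: Beta(5.5, 3.2).
Equal-tailed 80% interval: the 0.1 and 0.9 quantiles of Beta(5.5, 3.2).
Posterior mean ≈ 0.632, SD ≈ 0.155; a Normal approximation gives roughly [0.434, 0.831].
Exact: F⁻¹(0.1) = 0.421; F⁻¹(0.9) = 0.829.

[0.421, 0.829]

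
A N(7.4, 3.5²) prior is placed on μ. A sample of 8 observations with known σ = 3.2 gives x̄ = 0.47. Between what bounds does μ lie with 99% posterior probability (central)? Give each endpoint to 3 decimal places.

[-1.647, 3.899]

Posterior precision = 1/3.5² + 8/3.2² = 0.0816 + 0.7812 = 0.8629, so posterior SD = 1.0765.
Posterior mean = (7.4/3.5² + 8·0.47/3.2²) / 0.8629 = 1.1256.
Interval: 1.1256 ± 2.576 × 1.0765 → [-1.647, 3.899].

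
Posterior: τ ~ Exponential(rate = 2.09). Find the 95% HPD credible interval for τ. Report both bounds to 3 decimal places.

[0.000, 1.433]

The exponential density is strictly decreasing on [0, ∞), so the HPD interval is anchored at 0: [0, q] with P(τ ≤ q) = 0.95.
q = −ln(1 − 0.95) / 2.09 = 2.9957 / 2.09 = 1.433.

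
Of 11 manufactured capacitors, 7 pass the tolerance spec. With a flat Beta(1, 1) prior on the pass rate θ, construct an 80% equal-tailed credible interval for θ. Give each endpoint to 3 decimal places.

[0.441, 0.781]

Posterior: Beta(1+7, 1+4) = Beta(8, 5).
Equal-tailed 80% interval: the 0.1 and 0.9 quantiles of Beta(8, 5).
Posterior mean ≈ 0.615, SD ≈ 0.130; a Normal approximation gives roughly [0.449, 0.782].
Exact: F⁻¹(0.1) = 0.441; F⁻¹(0.9) = 0.781.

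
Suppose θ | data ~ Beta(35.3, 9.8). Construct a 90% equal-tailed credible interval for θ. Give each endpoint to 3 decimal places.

[0.676, 0.875]

Posterior: Beta(35.3, 9.8).
Equal-tailed 90% interval: the 0.05 and 0.95 quantiles of Beta(35.3, 9.8).
Posterior mean ≈ 0.783, SD ≈ 0.061; a Normal approximation gives roughly [0.683, 0.883].
Exact: F⁻¹(0.05) = 0.676; F⁻¹(0.95) = 0.875.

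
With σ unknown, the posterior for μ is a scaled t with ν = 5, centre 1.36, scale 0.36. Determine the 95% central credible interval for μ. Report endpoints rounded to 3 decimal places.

The t_5 distribution is symmetric; the 95% interval is 1.36 ± t·0.36 with t_{0.975,5} = 2.571.
Half-width: 2.571 × 0.36 = 0.925.
1.36 − 0.925 = 0.435; 1.36 + 0.925 = 2.285.

[0.435, 2.285]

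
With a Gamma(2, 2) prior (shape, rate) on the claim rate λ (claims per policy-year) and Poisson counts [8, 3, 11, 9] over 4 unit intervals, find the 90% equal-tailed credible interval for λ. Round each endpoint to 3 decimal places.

Posterior: Gamma(2+31, 2+4) = Gamma(33, 6) (shape, rate).
Equal-tailed 90% interval: Gamma(33, 6) quantiles at 0.05 and 0.95.
Posterior mean ≈ 5.500, SD ≈ 0.957; a Normal approximation gives roughly [3.925, 7.075].
Exact: lower = 4.025; upper = 7.164.

[4.025, 7.164]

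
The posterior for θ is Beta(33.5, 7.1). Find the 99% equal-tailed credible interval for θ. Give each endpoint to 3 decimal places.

Posterior: Beta(33.5, 7.1).
Equal-tailed 99% interval: the 0.005 and 0.995 quantiles of Beta(33.5, 7.1).
Posterior mean ≈ 0.825, SD ≈ 0.059; a Normal approximation gives roughly [0.673, 0.977].
Exact: F⁻¹(0.005) = 0.648; F⁻¹(0.995) = 0.944.

[0.648, 0.944]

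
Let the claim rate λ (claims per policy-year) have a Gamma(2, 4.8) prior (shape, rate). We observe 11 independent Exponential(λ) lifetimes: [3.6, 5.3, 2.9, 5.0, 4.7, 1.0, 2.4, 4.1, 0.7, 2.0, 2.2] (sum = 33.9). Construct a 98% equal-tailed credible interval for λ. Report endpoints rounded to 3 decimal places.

[0.158, 0.590]

Posterior: Gamma(2+11, 4.8+33.9) = Gamma(13, 38.7) (shape, rate).
Equal-tailed 98% interval: Gamma(13, 38.7) quantiles at 0.01 and 0.99.
Posterior mean ≈ 0.336, SD ≈ 0.093; a Normal approximation gives roughly [0.119, 0.553].
Exact: lower = 0.158; upper = 0.590.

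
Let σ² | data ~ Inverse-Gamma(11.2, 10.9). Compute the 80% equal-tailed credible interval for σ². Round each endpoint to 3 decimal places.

[0.697, 1.518]

Inverse-Gamma(11.2, 10.9) quantiles: F⁻¹(0.1) and F⁻¹(0.9).
Equivalently, 1/σ² ~ Gamma(11.2, rate = 10.9); invert its 0.9 and 0.1 quantiles.
Posterior mean ≈ 1.069, SD ≈ 0.352; a Normal approximation gives roughly [0.617, 1.520].
Exact: lower = 0.697; upper = 1.518.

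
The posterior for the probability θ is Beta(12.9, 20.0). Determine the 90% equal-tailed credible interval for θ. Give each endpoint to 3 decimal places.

[0.258, 0.534]

Posterior: Beta(12.9, 20.0).
Equal-tailed 90% interval: the 0.05 and 0.95 quantiles of Beta(12.9, 20.0).
Posterior mean ≈ 0.392, SD ≈ 0.084; a Normal approximation gives roughly [0.254, 0.530].
Exact: F⁻¹(0.05) = 0.258; F⁻¹(0.95) = 0.534.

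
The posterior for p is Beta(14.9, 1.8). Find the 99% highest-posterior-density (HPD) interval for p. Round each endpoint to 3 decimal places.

The posterior is unimodal and skewed, so the HPD interval has equal density at both endpoints and is the shortest 99% interval.
Solving f(0.664) = f(1.000) with F(1.000) − F(0.664) = 0.99 gives [0.664, 1.000].
For comparison, the equal-tailed interval is [0.631, 0.995]; the HPD is narrower and shifted toward the mode.

[0.664, 1.000]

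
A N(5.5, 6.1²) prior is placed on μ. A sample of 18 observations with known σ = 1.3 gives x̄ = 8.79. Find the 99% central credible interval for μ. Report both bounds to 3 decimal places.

Posterior precision = 1/6.1² + 18/1.3² = 0.0269 + 10.6509 = 10.6778, so posterior SD = 0.3060.
Posterior mean = (5.5/6.1² + 18·8.79/1.3²) / 10.6778 = 8.7817.
Interval: 8.7817 ± 2.576 × 0.3060 → [7.993, 9.570].

[7.993, 9.570]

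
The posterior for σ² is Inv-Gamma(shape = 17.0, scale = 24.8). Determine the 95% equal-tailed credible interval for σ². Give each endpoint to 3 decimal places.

Inverse-Gamma(17.0, 24.8) quantiles: F⁻¹(0.025) and F⁻¹(0.975).
Equivalently, 1/σ² ~ Gamma(17.0, rate = 24.8); invert its 0.975 and 0.025 quantiles.
Posterior mean ≈ 1.550, SD ≈ 0.400; a Normal approximation gives roughly [0.766, 2.334].
Exact: lower = 0.954; upper = 2.504.

[0.954, 2.504]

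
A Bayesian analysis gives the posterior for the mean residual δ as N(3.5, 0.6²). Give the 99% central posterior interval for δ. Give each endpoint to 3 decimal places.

[1.955, 5.045]

The posterior is symmetric, so the 99% equal-tailed interval is δ = 3.5 ± z·0.6 with z = 2.576.
Half-width: 2.576 × 0.6 = 1.545.
3.5 − 1.545 = 1.955; 3.5 + 1.545 = 5.045.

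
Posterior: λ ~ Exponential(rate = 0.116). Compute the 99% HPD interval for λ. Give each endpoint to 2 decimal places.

[0.00, 39.70]

The exponential density is strictly decreasing on [0, ∞), so the HPD interval is anchored at 0: [0, q] with P(λ ≤ q) = 0.99.
q = −ln(1 − 0.99) / 0.116 = 4.6052 / 0.116 = 39.70.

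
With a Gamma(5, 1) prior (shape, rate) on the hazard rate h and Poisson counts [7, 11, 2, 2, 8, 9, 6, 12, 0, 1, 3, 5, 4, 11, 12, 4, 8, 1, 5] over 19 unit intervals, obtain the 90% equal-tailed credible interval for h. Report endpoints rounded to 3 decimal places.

[4.944, 6.713]

Posterior: Gamma(5+111, 1+19) = Gamma(116, 20) (shape, rate).
Equal-tailed 90% interval: Gamma(116, 20) quantiles at 0.05 and 0.95.
Posterior mean ≈ 5.800, SD ≈ 0.539; a Normal approximation gives roughly [4.914, 6.686].
Exact: lower = 4.944; upper = 6.713.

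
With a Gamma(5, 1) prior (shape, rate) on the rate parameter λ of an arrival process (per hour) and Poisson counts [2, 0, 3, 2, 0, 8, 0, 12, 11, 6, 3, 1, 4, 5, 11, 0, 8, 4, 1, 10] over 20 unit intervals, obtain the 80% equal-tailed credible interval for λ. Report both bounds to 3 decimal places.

[3.985, 5.179]

Posterior: Gamma(5+91, 1+20) = Gamma(96, 21) (shape, rate).
Equal-tailed 80% interval: Gamma(96, 21) quantiles at 0.1 and 0.9.
Posterior mean ≈ 4.571, SD ≈ 0.467; a Normal approximation gives roughly [3.973, 5.169].
Exact: lower = 3.985; upper = 5.179.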